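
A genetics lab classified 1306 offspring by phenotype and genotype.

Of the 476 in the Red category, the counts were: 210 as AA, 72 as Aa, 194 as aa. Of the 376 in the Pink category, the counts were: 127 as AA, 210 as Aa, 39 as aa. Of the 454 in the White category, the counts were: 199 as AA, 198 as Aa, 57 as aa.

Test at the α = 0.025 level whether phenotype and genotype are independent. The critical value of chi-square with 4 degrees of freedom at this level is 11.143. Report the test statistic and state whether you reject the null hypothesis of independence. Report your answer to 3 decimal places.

227.017; reject H₀

Row totals: 476, 376, 454. Column totals: 536, 480, 290. Grand total N = 1306.
Expected counts (row total × column total / N):
  Red, AA: 476×536/1306 = 195.3568
  Red, Aa: 476×480/1306 = 174.9464
  Red, aa: 476×290/1306 = 105.6968
  Pink, AA: 376×536/1306 = 154.3155
  Pink, Aa: 376×480/1306 = 138.1930
  Pink, aa: 376×290/1306 = 83.4916
  White, AA: 454×536/1306 = 186.3277
  White, Aa: 454×480/1306 = 166.8606
  White, aa: 454×290/1306 = 100.8116
Contributions (O − E)²/E:
  (210 − 195.3568)²/195.3568 = 1.0976
  (72 − 174.9464)²/174.9464 = 60.5783
  (194 − 105.6968)²/105.6968 = 73.7719
  (127 − 154.3155)²/154.3155 = 4.8351
  (210 − 138.1930)²/138.1930 = 37.3119
  (39 − 83.4916)²/83.4916 = 23.7090
  (199 − 186.3277)²/186.3277 = 0.8619
  (198 − 166.8606)²/166.8606 = 5.8112
  (57 − 100.8116)²/100.8116 = 19.0400
χ² = 1.0976 + 60.5783 + 73.7719 + 4.8351 + 37.3119 + 23.7090 + 0.8619 + 5.8112 + 19.0400 = 227.017
df = (3−1)(3−1) = 4. Since 227.017 > 11.143, reject the null hypothesis of independence at α = 0.025.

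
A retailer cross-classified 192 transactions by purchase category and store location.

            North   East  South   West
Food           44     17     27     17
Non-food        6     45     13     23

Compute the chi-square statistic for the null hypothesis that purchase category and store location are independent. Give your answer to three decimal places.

46.042

Row totals: 105, 87. Column totals: 50, 62, 40, 40. Grand total N = 192.
Expected counts (row total × column total / N):
  Food, North: 105×50/192 = 27.3438
  Food, East: 105×62/192 = 33.9062
  Food, South: 105×40/192 = 21.8750
  Food, West: 105×40/192 = 21.8750
  Non-food, North: 87×50/192 = 22.6562
  Non-food, East: 87×62/192 = 28.0938
  Non-food, South: 87×40/192 = 18.1250
  Non-food, West: 87×40/192 = 18.1250
Contributions (O − E)²/E:
  (44 − 27.3438)²/27.3438 = 10.1460
  (17 − 33.9062)²/33.9062 = 8.4297
  (27 − 21.8750)²/21.8750 = 1.2007
  (17 − 21.8750)²/21.8750 = 1.0864
  (6 − 22.6562)²/22.6562 = 12.2452
  (45 − 28.0938)²/28.0938 = 10.1738
  (13 − 18.1250)²/18.1250 = 1.4491
  (23 − 18.1250)²/18.1250 = 1.3112
χ² = 10.1460 + 8.4297 + 1.2007 + 1.0864 + 12.2452 + 10.1738 + 1.4491 + 1.3112 = 46.042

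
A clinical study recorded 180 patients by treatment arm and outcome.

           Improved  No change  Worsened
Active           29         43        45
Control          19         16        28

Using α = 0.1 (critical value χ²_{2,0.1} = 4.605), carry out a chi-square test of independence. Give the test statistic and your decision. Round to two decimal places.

2.42; fail to reject H₀

Row totals: 117, 63. Column totals: 48, 59, 73. Grand total N = 180.
Expected counts (row total × column total / N):
  Active, Improved: 117×48/180 = 31.200
  Active, No change: 117×59/180 = 38.350
  Active, Worsened: 117×73/180 = 47.450
  Control, Improved: 63×48/180 = 16.800
  Control, No change: 63×59/180 = 20.650
  Control, Worsened: 63×73/180 = 25.550
Contributions (O − E)²/E:
  (29 − 31.200)²/31.200 = 0.1551
  (43 − 38.350)²/38.350 = 0.5638
  (45 − 47.450)²/47.450 = 0.1265
  (19 − 16.800)²/16.800 = 0.2881
  (16 − 20.650)²/20.650 = 1.0471
  (28 − 25.550)²/25.550 = 0.2349
χ² = 0.1551 + 0.5638 + 0.1265 + 0.2881 + 1.0471 + 0.2349 = 2.42
df = (2−1)(3−1) = 2. Since 2.42 < 4.605, fail to reject the null hypothesis of independence at α = 0.1.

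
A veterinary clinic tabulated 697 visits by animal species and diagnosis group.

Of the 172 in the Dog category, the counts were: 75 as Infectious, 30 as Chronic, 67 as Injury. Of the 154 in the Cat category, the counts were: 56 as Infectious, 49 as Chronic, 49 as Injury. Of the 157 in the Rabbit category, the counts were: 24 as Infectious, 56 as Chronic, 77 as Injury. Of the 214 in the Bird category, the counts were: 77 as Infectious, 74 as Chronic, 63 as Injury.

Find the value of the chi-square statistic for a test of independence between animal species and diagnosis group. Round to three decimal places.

44.906

Row totals: 172, 154, 157, 214. Column totals: 232, 209, 256. Grand total N = 697.
Expected counts (row total × column total / N):
  Dog, Infectious: 172×232/697 = 57.25108
  Dog, Chronic: 172×209/697 = 51.57532
  Dog, Injury: 172×256/697 = 63.17360
  Cat, Infectious: 154×232/697 = 51.25968
  Cat, Chronic: 154×209/697 = 46.17791
  Cat, Injury: 154×256/697 = 56.56241
  Rabbit, Infectious: 157×232/697 = 52.25825
  Rabbit, Chronic: 157×209/697 = 47.07747
  Rabbit, Injury: 157×256/697 = 57.66428
  Bird, Infectious: 214×232/697 = 71.23099
  Bird, Chronic: 214×209/697 = 64.16930
  Bird, Injury: 214×256/697 = 78.59971
Contributions (O − E)²/E:
  (75 − 57.25108)²/57.25108 = 5.5025
  (30 − 51.57532)²/51.57532 = 9.0255
  (67 − 63.17360)²/63.17360 = 0.2318
  (56 − 51.25968)²/51.25968 = 0.4384
  (49 − 46.17791)²/46.17791 = 0.1725
  (49 − 56.56241)²/56.56241 = 1.0111
  (24 − 52.25825)²/52.25825 = 15.2804
  (56 − 47.07747)²/47.07747 = 1.6911
  (77 − 57.66428)²/57.66428 = 6.4836
  (77 − 71.23099)²/71.23099 = 0.4672
  (74 − 64.16930)²/64.16930 = 1.5061
  (63 − 78.59971)²/78.59971 = 3.0961
χ² = 5.5025 + 9.0255 + 0.2318 + 0.4384 + 0.1725 + 1.0111 + 15.2804 + 1.6911 + 6.4836 + 0.4672 + 1.5061 + 3.0961 = 44.906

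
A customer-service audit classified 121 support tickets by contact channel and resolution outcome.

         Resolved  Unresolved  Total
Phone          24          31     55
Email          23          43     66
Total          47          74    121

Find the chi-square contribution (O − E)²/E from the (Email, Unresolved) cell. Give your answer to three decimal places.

Row total (Email) = 66; column total (Unresolved) = 74; N = 121.
Expected count E = 66 × 74 / 121 = 40.3636.
Contribution = (O − E)²/E = (43 − 40.3636)² / 40.3636 = 0.172.

0.172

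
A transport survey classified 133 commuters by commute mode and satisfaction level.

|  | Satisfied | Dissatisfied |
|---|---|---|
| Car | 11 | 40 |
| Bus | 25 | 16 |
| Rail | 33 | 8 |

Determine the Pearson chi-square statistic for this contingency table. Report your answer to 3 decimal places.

Row totals: 51, 41, 41. Column totals: 69, 64. Grand total N = 133.
Expected counts (row total × column total / N):
  Car, Satisfied: 51×69/133 = 26.4586
  Car, Dissatisfied: 51×64/133 = 24.5414
  Bus, Satisfied: 41×69/133 = 21.2707
  Bus, Dissatisfied: 41×64/133 = 19.7293
  Rail, Satisfied: 41×69/133 = 21.2707
  Rail, Dissatisfied: 41×64/133 = 19.7293
Contributions (O − E)²/E:
  (11 − 26.4586)²/26.4586 = 9.0318
  (40 − 24.5414)²/24.5414 = 9.7374
  (25 − 21.2707)²/21.2707 = 0.6538
  (16 − 19.7293)²/19.7293 = 0.7049
  (33 − 21.2707)²/21.2707 = 6.4679
  (8 − 19.7293)²/19.7293 = 6.9732
χ² = 9.0318 + 9.7374 + 0.6538 + 0.7049 + 6.4679 + 6.9732 = 33.569

33.569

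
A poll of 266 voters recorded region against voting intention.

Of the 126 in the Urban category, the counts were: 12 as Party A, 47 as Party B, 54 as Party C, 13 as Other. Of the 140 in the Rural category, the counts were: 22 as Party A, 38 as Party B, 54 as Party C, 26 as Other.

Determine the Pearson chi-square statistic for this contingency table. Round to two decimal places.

7.51

Row totals: 126, 140. Column totals: 34, 85, 108, 39. Grand total N = 266.
Expected counts (row total × column total / N):
  Urban, Party A: 126×34/266 = 16.105
  Urban, Party B: 126×85/266 = 40.263
  Urban, Party C: 126×108/266 = 51.158
  Urban, Other: 126×39/266 = 18.474
  Rural, Party A: 140×34/266 = 17.895
  Rural, Party B: 140×85/266 = 44.737
  Rural, Party C: 140×108/266 = 56.842
  Rural, Other: 140×39/266 = 20.526
Contributions (O − E)²/E:
  (12 − 16.105)²/16.105 = 1.0463
  (47 − 40.263)²/40.263 = 1.1273
  (54 − 51.158)²/51.158 = 0.1579
  (13 − 18.474)²/18.474 = 1.6220
  (22 − 17.895)²/17.895 = 0.9417
  (38 − 44.737)²/44.737 = 1.0145
  (54 − 56.842)²/56.842 = 0.1421
  (26 − 20.526)²/20.526 = 1.4598
χ² = 1.0463 + 1.1273 + 0.1579 + 1.6220 + 0.9417 + 1.0145 + 0.1421 + 1.4598 = 7.51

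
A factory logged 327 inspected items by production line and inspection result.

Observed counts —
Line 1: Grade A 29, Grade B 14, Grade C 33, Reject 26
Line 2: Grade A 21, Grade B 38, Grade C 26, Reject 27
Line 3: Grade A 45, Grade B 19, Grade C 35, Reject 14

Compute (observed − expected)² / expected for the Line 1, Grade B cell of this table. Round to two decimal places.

3.00

Row total (Line 1) = 102; column total (Grade B) = 71; N = 327.
Expected count E = 102 × 71 / 327 = 22.147.
Contribution = (O − E)²/E = (14 − 22.147)² / 22.147 = 3.00.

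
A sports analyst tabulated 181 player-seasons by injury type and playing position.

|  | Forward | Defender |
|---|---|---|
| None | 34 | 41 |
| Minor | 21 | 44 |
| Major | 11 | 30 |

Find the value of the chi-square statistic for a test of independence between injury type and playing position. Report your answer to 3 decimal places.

4.674

Row totals: 75, 65, 41. Column totals: 66, 115. Grand total N = 181.
Expected counts (row total × column total / N):
  None, Forward: 75×66/181 = 27.3481
  None, Defender: 75×115/181 = 47.6519
  Minor, Forward: 65×66/181 = 23.7017
  Minor, Defender: 65×115/181 = 41.2983
  Major, Forward: 41×66/181 = 14.9503
  Major, Defender: 41×115/181 = 26.0497
Contributions (O − E)²/E:
  (34 − 27.3481)²/27.3481 = 1.6179
  (41 − 47.6519)²/47.6519 = 0.9286
  (21 − 23.7017)²/23.7017 = 0.3080
  (44 − 41.2983)²/41.2983 = 0.1767
  (11 − 14.9503)²/14.9503 = 1.0438
  (30 − 26.0497)²/26.0497 = 0.5990
χ² = 1.6179 + 0.9286 + 0.3080 + 0.1767 + 1.0438 + 0.5990 = 4.674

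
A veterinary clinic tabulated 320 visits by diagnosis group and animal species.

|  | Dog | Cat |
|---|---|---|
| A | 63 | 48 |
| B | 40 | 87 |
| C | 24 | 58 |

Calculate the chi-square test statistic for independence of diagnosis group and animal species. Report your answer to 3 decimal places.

Row totals: 111, 127, 82. Column totals: 127, 193. Grand total N = 320.
Expected counts (row total × column total / N):
  A, Dog: 111×127/320 = 44.0531
  A, Cat: 111×193/320 = 66.9469
  B, Dog: 127×127/320 = 50.4031
  B, Cat: 127×193/320 = 76.5969
  C, Dog: 82×127/320 = 32.5438
  C, Cat: 82×193/320 = 49.4562
Contributions (O − E)²/E:
  (63 − 44.0531)²/44.0531 = 8.1489
  (48 − 66.9469)²/66.9469 = 5.3622
  (40 − 50.4031)²/50.4031 = 2.1472
  (87 − 76.5969)²/76.5969 = 1.4129
  (24 − 32.5438)²/32.5438 = 2.2430
  (58 − 49.4562)²/49.4562 = 1.4760
χ² = 8.1489 + 5.3622 + 2.1472 + 1.4129 + 2.2430 + 1.4760 = 20.790

20.790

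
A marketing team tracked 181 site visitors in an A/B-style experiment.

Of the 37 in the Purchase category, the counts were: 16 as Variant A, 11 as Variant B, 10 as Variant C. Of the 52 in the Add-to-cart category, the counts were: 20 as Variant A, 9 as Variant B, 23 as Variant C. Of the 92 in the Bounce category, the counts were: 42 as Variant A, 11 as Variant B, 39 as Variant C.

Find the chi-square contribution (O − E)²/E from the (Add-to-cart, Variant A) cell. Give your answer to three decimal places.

Row total (Add-to-cart) = 52; column total (Variant A) = 78; N = 181.
Expected count E = 52 × 78 / 181 = 22.4088.
Contribution = (O − E)²/E = (20 − 22.4088)² / 22.4088 = 0.259.

0.259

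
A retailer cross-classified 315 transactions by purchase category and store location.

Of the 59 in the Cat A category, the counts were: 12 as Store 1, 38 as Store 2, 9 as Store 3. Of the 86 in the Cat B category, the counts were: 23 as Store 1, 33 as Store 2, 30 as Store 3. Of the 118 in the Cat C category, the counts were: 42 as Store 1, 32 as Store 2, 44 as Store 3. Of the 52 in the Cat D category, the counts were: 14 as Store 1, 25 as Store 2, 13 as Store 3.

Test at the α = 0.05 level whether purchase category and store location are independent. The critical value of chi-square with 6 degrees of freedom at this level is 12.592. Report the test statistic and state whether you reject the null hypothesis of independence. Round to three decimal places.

Row totals: 59, 86, 118, 52. Column totals: 91, 128, 96. Grand total N = 315.
Expected counts (row total × column total / N):
  Cat A, Store 1: 59×91/315 = 17.0444
  Cat A, Store 2: 59×128/315 = 23.9746
  Cat A, Store 3: 59×96/315 = 17.9810
  Cat B, Store 1: 86×91/315 = 24.8444
  Cat B, Store 2: 86×128/315 = 34.9460
  Cat B, Store 3: 86×96/315 = 26.2095
  Cat C, Store 1: 118×91/315 = 34.0889
  Cat C, Store 2: 118×128/315 = 47.9492
  Cat C, Store 3: 118×96/315 = 35.9619
  Cat D, Store 1: 52×91/315 = 15.0222
  Cat D, Store 2: 52×128/315 = 21.1302
  Cat D, Store 3: 52×96/315 = 15.8476
Contributions (O − E)²/E:
  (12 − 17.0444)²/17.0444 = 1.4929
  (38 − 23.9746)²/23.9746 = 8.2050
  (9 − 17.9810)²/17.9810 = 4.4858
  (23 − 24.8444)²/24.8444 = 0.1369
  (33 − 34.9460)²/34.9460 = 0.1084
  (30 − 26.2095)²/26.2095 = 0.5482
  (42 − 34.0889)²/34.0889 = 1.8359
  (32 − 47.9492)²/47.9492 = 5.3051
  (44 − 35.9619)²/35.9619 = 1.7967
  (14 − 15.0222)²/15.0222 = 0.0696
  (25 − 21.1302)²/21.1302 = 0.7087
  (13 − 15.8476)²/15.8476 = 0.5117
χ² = 1.4929 + 8.2050 + 4.4858 + 0.1369 + 0.1084 + 0.5482 + 1.8359 + 5.3051 + 1.7967 + 0.0696 + 0.7087 + 0.5117 = 25.205
df = (4−1)(3−1) = 6. Since 25.205 > 12.592, reject the null hypothesis of independence at α = 0.05.

25.205; reject H₀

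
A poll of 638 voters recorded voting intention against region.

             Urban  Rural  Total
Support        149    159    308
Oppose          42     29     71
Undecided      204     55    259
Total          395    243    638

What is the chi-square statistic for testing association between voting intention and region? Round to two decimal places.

Grand total N = 638.
Expected counts (row total × column total / N):
  Support, Urban: 308×395/638 = 190.690
  Support, Rural: 308×243/638 = 117.310
  Oppose, Urban: 71×395/638 = 43.958
  Oppose, Rural: 71×243/638 = 27.042
  Undecided, Urban: 259×395/638 = 160.353
  Undecided, Rural: 259×243/638 = 98.647
Contributions (O − E)²/E:
  (149 − 190.690)²/190.690 = 9.1146
  (159 − 117.310)²/117.310 = 14.8159
  (42 − 43.958)²/43.958 = 0.0872
  (29 − 27.042)²/27.042 = 0.1418
  (204 − 160.353)²/160.353 = 11.8804
  (55 − 98.647)²/98.647 = 19.3119
χ² = 9.1146 + 14.8159 + 0.0872 + 0.1418 + 11.8804 + 19.3119 = 55.35

55.35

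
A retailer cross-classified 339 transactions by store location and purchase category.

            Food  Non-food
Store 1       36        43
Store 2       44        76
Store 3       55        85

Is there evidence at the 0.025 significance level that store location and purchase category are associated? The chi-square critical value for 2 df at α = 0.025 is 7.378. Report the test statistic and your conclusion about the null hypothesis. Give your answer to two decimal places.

Row totals: 79, 120, 140. Column totals: 135, 204. Grand total N = 339.
Expected counts (row total × column total / N):
  Store 1, Food: 79×135/339 = 31.460
  Store 1, Non-food: 79×204/339 = 47.540
  Store 2, Food: 120×135/339 = 47.788
  Store 2, Non-food: 120×204/339 = 72.212
  Store 3, Food: 140×135/339 = 55.752
  Store 3, Non-food: 140×204/339 = 84.248
Contributions (O − E)²/E:
  (36 − 31.460)²/31.460 = 0.6552
  (43 − 47.540)²/47.540 = 0.4336
  (44 − 47.788)²/47.788 = 0.3003
  (76 − 72.212)²/72.212 = 0.1987
  (55 − 55.752)²/55.752 = 0.0101
  (85 − 84.248)²/84.248 = 0.0067
χ² = 0.6552 + 0.4336 + 0.3003 + 0.1987 + 0.0101 + 0.0067 = 1.60
df = (3−1)(2−1) = 2. Since 1.60 < 7.378, fail to reject the null hypothesis of independence at α = 0.025.

1.60; fail to reject H₀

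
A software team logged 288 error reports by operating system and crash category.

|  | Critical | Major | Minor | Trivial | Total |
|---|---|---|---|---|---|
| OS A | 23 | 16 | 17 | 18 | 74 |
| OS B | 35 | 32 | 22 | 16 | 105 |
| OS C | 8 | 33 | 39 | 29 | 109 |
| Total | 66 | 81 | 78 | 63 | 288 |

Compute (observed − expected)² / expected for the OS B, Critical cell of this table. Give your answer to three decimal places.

Row total (OS B) = 105; column total (Critical) = 66; N = 288.
Expected count E = 105 × 66 / 288 = 24.0625.
Contribution = (O − E)²/E = (35 − 24.0625)² / 24.0625 = 4.972.

4.972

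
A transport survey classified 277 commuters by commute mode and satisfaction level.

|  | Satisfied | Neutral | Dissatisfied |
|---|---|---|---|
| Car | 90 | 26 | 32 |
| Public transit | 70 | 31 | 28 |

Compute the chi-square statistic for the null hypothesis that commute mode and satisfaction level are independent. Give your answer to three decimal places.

1.911

Row totals: 148, 129. Column totals: 160, 57, 60. Grand total N = 277.
Expected counts (row total × column total / N):
  Car, Satisfied: 148×160/277 = 85.4874
  Car, Neutral: 148×57/277 = 30.4549
  Car, Dissatisfied: 148×60/277 = 32.0578
  Public transit, Satisfied: 129×160/277 = 74.5126
  Public transit, Neutral: 129×57/277 = 26.5451
  Public transit, Dissatisfied: 129×60/277 = 27.9422
Contributions (O − E)²/E:
  (90 − 85.4874)²/85.4874 = 0.2382
  (26 − 30.4549)²/30.4549 = 0.6517
  (32 − 32.0578)²/32.0578 = 0.0001
  (70 − 74.5126)²/74.5126 = 0.2733
  (31 − 26.5451)²/26.5451 = 0.7476
  (28 − 27.9422)²/27.9422 = 0.0001
χ² = 0.2382 + 0.6517 + 0.0001 + 0.2733 + 0.7476 + 0.0001 = 1.911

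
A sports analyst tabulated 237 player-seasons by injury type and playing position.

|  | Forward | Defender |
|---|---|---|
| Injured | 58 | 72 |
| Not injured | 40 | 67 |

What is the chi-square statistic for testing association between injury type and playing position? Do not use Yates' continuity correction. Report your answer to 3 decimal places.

Row totals: 130, 107. Column totals: 98, 139. Grand total N = 237.
Expected counts (row total × column total / N):
  Injured, Forward: 130×98/237 = 53.7553
  Injured, Defender: 130×139/237 = 76.2447
  Not injured, Forward: 107×98/237 = 44.2447
  Not injured, Defender: 107×139/237 = 62.7553
Contributions (O − E)²/E:
  (58 − 53.7553)²/53.7553 = 0.3352
  (72 − 76.2447)²/76.2447 = 0.2363
  (40 − 44.2447)²/44.2447 = 0.4072
  (67 − 62.7553)²/62.7553 = 0.2871
χ² = 0.3352 + 0.2363 + 0.4072 + 0.2871 = 1.266

1.266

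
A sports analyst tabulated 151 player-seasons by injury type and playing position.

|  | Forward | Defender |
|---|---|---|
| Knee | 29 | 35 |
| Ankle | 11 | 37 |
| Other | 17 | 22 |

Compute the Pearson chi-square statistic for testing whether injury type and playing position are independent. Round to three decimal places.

6.618

Row totals: 64, 48, 39. Column totals: 57, 94. Grand total N = 151.
Expected counts (row total × column total / N):
  Knee, Forward: 64×57/151 = 24.1589
  Knee, Defender: 64×94/151 = 39.8411
  Ankle, Forward: 48×57/151 = 18.1192
  Ankle, Defender: 48×94/151 = 29.8808
  Other, Forward: 39×57/151 = 14.7219
  Other, Defender: 39×94/151 = 24.2781
Contributions (O − E)²/E:
  (29 − 24.1589)²/24.1589 = 0.9701
  (35 − 39.8411)²/39.8411 = 0.5882
  (11 − 18.1192)²/18.1192 = 2.7972
  (37 − 29.8808)²/29.8808 = 1.6962
  (17 − 14.7219)²/14.7219 = 0.3525
  (22 − 24.2781)²/24.2781 = 0.2138
χ² = 0.9701 + 0.5882 + 2.7972 + 1.6962 + 0.3525 + 0.2138 = 6.618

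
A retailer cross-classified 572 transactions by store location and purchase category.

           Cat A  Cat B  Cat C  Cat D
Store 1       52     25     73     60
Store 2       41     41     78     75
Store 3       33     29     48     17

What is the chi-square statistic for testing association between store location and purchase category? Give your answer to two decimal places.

Row totals: 210, 235, 127. Column totals: 126, 95, 199, 152. Grand total N = 572.
Expected counts (row total × column total / N):
  Store 1, Cat A: 210×126/572 = 46.259
  Store 1, Cat B: 210×95/572 = 34.878
  Store 1, Cat C: 210×199/572 = 73.059
  Store 1, Cat D: 210×152/572 = 55.804
  Store 2, Cat A: 235×126/572 = 51.766
  Store 2, Cat B: 235×95/572 = 39.030
  Store 2, Cat C: 235×199/572 = 81.757
  Store 2, Cat D: 235×152/572 = 62.448
  Store 3, Cat A: 127×126/572 = 27.976
  Store 3, Cat B: 127×95/572 = 21.093
  Store 3, Cat C: 127×199/572 = 44.184
  Store 3, Cat D: 127×152/572 = 33.748
Contributions (O − E)²/E:
  (52 − 46.259)²/46.259 = 0.7125
  (25 − 34.878)²/34.878 = 2.7976
  (73 − 73.059)²/73.059 = 0.0000
  (60 − 55.804)²/55.804 = 0.3155
  (41 − 51.766)²/51.766 = 2.2391
  (41 − 39.030)²/39.030 = 0.0994
  (78 − 81.757)²/81.757 = 0.1726
  (75 − 62.448)²/62.448 = 2.5229
  (33 − 27.976)²/27.976 = 0.9022
  (29 − 21.093)²/21.093 = 2.9640
  (48 − 44.184)²/44.184 = 0.3296
  (17 − 33.748)²/33.748 = 8.3115
χ² = 0.7125 + 2.7976 + 0.0000 + 0.3155 + 2.2391 + 0.0994 + 0.1726 + 2.5229 + 0.9022 + 2.9640 + 0.3296 + 8.3115 = 21.37

21.37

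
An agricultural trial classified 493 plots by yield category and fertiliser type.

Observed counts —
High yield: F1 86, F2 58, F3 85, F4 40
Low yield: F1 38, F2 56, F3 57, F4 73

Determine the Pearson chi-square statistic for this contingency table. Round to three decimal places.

29.916

Row totals: 269, 224. Column totals: 124, 114, 142, 113. Grand total N = 493.
Expected counts (row total × column total / N):
  High yield, F1: 269×124/493 = 67.6592
  High yield, F2: 269×114/493 = 62.2028
  High yield, F3: 269×142/493 = 77.4807
  High yield, F4: 269×113/493 = 61.6572
  Low yield, F1: 224×124/493 = 56.3408
  Low yield, F2: 224×114/493 = 51.7972
  Low yield, F3: 224×142/493 = 64.5193
  Low yield, F4: 224×113/493 = 51.3428
Contributions (O − E)²/E:
  (86 − 67.6592)²/67.6592 = 4.9718
  (58 − 62.2028)²/62.2028 = 0.2840
  (85 − 77.4807)²/77.4807 = 0.7297
  (40 − 61.6572)²/61.6572 = 7.6071
  (38 − 56.3408)²/56.3408 = 5.9705
  (56 − 51.7972)²/51.7972 = 0.3410
  (57 − 64.5193)²/64.5193 = 0.8763
  (73 − 51.3428)²/51.3428 = 9.1353
χ² = 4.9718 + 0.2840 + 0.7297 + 7.6071 + 5.9705 + 0.3410 + 0.8763 + 9.1353 = 29.916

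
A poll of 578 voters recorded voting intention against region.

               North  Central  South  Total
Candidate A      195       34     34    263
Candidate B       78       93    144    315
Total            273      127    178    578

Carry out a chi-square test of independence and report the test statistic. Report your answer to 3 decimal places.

142.001

Grand total N = 578.
Expected counts (row total × column total / N):
  Candidate A, North: 263×273/578 = 124.2197
  Candidate A, Central: 263×127/578 = 57.7872
  Candidate A, South: 263×178/578 = 80.9931
  Candidate B, North: 315×273/578 = 148.7803
  Candidate B, Central: 315×127/578 = 69.2128
  Candidate B, South: 315×178/578 = 97.0069
Contributions (O − E)²/E:
  (195 − 124.2197)²/124.2197 = 40.3306
  (34 − 57.7872)²/57.7872 = 9.7916
  (34 − 80.9931)²/80.9931 = 27.2659
  (78 − 148.7803)²/148.7803 = 33.6728
  (93 − 69.2128)²/69.2128 = 8.1752
  (144 − 97.0069)²/97.0069 = 22.7649
χ² = 40.3306 + 9.7916 + 27.2659 + 33.6728 + 8.1752 + 22.7649 = 142.001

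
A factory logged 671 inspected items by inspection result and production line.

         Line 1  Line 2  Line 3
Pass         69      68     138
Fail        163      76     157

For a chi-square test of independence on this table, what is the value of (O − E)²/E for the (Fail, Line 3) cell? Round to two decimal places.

1.68

Row total (Fail) = 396; column total (Line 3) = 295; N = 671.
Expected count E = 396 × 295 / 671 = 174.098.
Contribution = (O − E)²/E = (157 − 174.098)² / 174.098 = 1.68.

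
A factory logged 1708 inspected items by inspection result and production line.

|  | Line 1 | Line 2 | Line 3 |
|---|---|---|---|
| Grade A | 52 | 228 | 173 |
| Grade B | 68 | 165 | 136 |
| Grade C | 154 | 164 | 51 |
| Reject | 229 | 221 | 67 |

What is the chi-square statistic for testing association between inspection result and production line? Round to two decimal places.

Row totals: 453, 369, 369, 517. Column totals: 503, 778, 427. Grand total N = 1708.
Expected counts (row total × column total / N):
  Grade A, Line 1: 453×503/1708 = 133.407
  Grade A, Line 2: 453×778/1708 = 206.343
  Grade A, Line 3: 453×427/1708 = 113.250
  Grade B, Line 1: 369×503/1708 = 108.669
  Grade B, Line 2: 369×778/1708 = 168.081
  Grade B, Line 3: 369×427/1708 = 92.250
  Grade C, Line 1: 369×503/1708 = 108.669
  Grade C, Line 2: 369×778/1708 = 168.081
  Grade C, Line 3: 369×427/1708 = 92.250
  Reject, Line 1: 517×503/1708 = 152.255
  Reject, Line 2: 517×778/1708 = 235.495
  Reject, Line 3: 517×427/1708 = 129.250
Contributions (O − E)²/E:
  (52 − 133.407)²/133.407 = 49.6758
  (228 − 206.343)²/206.343 = 2.2730
  (173 − 113.250)²/113.250 = 31.5237
  (68 − 108.669)²/108.669 = 15.2202
  (165 − 168.081)²/168.081 = 0.0565
  (136 − 92.250)²/92.250 = 20.7486
  (154 − 108.669)²/108.669 = 18.9097
  (164 − 168.081)²/168.081 = 0.0991
  (51 − 92.250)²/92.250 = 18.4451
  (229 − 152.255)²/152.255 = 38.6838
  (221 − 235.495)²/235.495 = 0.8922
  (67 − 129.250)²/129.250 = 29.9811
χ² = 49.6758 + 2.2730 + 31.5237 + 15.2202 + 0.0565 + 20.7486 + 18.9097 + 0.0991 + 18.4451 + 38.6838 + 0.8922 + 29.9811 = 226.51

226.51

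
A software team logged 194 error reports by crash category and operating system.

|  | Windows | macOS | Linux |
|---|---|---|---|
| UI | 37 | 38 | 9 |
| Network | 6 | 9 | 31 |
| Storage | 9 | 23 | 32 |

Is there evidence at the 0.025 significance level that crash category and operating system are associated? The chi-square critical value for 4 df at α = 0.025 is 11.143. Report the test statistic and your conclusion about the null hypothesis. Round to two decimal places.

51.87; reject H₀

Row totals: 84, 46, 64. Column totals: 52, 70, 72. Grand total N = 194.
Expected counts (row total × column total / N):
  UI, Windows: 84×52/194 = 22.515
  UI, macOS: 84×70/194 = 30.309
  UI, Linux: 84×72/194 = 31.175
  Network, Windows: 46×52/194 = 12.330
  Network, macOS: 46×70/194 = 16.598
  Network, Linux: 46×72/194 = 17.072
  Storage, Windows: 64×52/194 = 17.155
  Storage, macOS: 64×70/194 = 23.093
  Storage, Linux: 64×72/194 = 23.753
Contributions (O − E)²/E:
  (37 − 22.515)²/22.515 = 9.3189
  (38 − 30.309)²/30.309 = 1.9516
  (9 − 31.175)²/31.175 = 15.7732
  (6 − 12.330)²/12.330 = 3.2497
  (9 − 16.598)²/16.598 = 3.4781
  (31 − 17.072)²/17.072 = 11.3630
  (9 − 17.155)²/17.155 = 3.8767
  (23 − 23.093)²/23.093 = 0.0004
  (32 − 23.753)²/23.753 = 2.8633
χ² = 9.3189 + 1.9516 + 15.7732 + 3.2497 + 3.4781 + 11.3630 + 3.8767 + 0.0004 + 2.8633 = 51.87
df = (3−1)(3−1) = 4. Since 51.87 > 11.143, reject the null hypothesis of independence at α = 0.025.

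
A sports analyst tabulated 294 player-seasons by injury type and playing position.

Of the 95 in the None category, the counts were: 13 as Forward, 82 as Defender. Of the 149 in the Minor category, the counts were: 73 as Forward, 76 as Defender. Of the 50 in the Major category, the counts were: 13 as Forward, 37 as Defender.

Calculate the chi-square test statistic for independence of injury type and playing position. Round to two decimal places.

33.97

Row totals: 95, 149, 50. Column totals: 99, 195. Grand total N = 294.
Expected counts (row total × column total / N):
  None, Forward: 95×99/294 = 31.9898
  None, Defender: 95×195/294 = 63.0102
  Minor, Forward: 149×99/294 = 50.1735
  Minor, Defender: 149×195/294 = 98.8265
  Major, Forward: 50×99/294 = 16.8367
  Major, Defender: 50×195/294 = 33.1633
Contributions (O − E)²/E:
  (13 − 31.9898)²/31.9898 = 11.2727
  (82 − 63.0102)²/63.0102 = 5.7231
  (73 − 50.1735)²/50.1735 = 10.3849
  (76 − 98.8265)²/98.8265 = 5.2724
  (13 − 16.8367)²/16.8367 = 0.8743
  (37 − 33.1633)²/33.1633 = 0.4439
χ² = 11.2727 + 5.7231 + 10.3849 + 5.2724 + 0.8743 + 0.4439 = 33.97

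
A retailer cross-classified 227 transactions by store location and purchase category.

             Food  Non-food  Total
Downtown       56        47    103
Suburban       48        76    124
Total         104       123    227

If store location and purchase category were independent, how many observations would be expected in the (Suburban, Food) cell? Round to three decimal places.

56.811

Row total (Suburban) = 124; column total (Food) = 104; grand total N = 227.
Expected count = (row total × column total) / N = 124 × 104 / 227 = 56.811.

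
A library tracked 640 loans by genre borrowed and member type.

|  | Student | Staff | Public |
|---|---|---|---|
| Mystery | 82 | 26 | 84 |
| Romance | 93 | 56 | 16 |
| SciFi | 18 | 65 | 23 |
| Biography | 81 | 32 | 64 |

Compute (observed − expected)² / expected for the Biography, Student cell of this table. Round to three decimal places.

Row total (Biography) = 177; column total (Student) = 274; N = 640.
Expected count E = 177 × 274 / 640 = 75.7781.
Contribution = (O − E)²/E = (81 − 75.7781)² / 75.7781 = 0.360.

0.360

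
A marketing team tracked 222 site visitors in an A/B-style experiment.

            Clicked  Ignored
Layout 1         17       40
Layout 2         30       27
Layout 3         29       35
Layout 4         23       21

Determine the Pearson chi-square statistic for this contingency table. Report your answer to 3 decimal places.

7.586

Row totals: 57, 57, 64, 44. Column totals: 99, 123. Grand total N = 222.
Expected counts (row total × column total / N):
  Layout 1, Clicked: 57×99/222 = 25.4189
  Layout 1, Ignored: 57×123/222 = 31.5811
  Layout 2, Clicked: 57×99/222 = 25.4189
  Layout 2, Ignored: 57×123/222 = 31.5811
  Layout 3, Clicked: 64×99/222 = 28.5405
  Layout 3, Ignored: 64×123/222 = 35.4595
  Layout 4, Clicked: 44×99/222 = 19.6216
  Layout 4, Ignored: 44×123/222 = 24.3784
Contributions (O − E)²/E:
  (17 − 25.4189)²/25.4189 = 2.7884
  (40 − 31.5811)²/31.5811 = 2.2443
  (30 − 25.4189)²/25.4189 = 0.8256
  (27 − 31.5811)²/31.5811 = 0.6645
  (29 − 28.5405)²/28.5405 = 0.0074
  (35 − 35.4595)²/35.4595 = 0.0060
  (23 − 19.6216)²/19.6216 = 0.5817
  (21 − 24.3784)²/24.3784 = 0.4682
χ² = 2.7884 + 2.2443 + 0.8256 + 0.6645 + 0.0074 + 0.0060 + 0.5817 + 0.4682 = 7.586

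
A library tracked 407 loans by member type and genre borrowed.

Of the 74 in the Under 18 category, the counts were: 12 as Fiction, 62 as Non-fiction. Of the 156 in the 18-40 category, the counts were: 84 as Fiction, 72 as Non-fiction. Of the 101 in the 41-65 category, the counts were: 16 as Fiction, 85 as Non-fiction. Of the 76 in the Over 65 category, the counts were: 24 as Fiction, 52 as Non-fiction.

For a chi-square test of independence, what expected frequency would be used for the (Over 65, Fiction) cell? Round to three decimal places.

25.396

Row total (Over 65) = 76; column total (Fiction) = 136; grand total N = 407.
Expected count = (row total × column total) / N = 76 × 136 / 407 = 25.396.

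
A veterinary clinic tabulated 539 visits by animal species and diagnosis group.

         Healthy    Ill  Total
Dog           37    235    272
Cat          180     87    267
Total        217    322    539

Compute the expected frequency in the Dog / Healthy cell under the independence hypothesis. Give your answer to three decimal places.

109.506

Row total (Dog) = 272; column total (Healthy) = 217; grand total N = 539.
Expected count = (row total × column total) / N = 272 × 217 / 539 = 109.506.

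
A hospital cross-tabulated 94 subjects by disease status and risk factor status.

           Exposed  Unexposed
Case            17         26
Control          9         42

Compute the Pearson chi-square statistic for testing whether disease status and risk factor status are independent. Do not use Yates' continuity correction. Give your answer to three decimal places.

5.586

Row totals: 43, 51. Column totals: 26, 68. Grand total N = 94.
Expected counts (row total × column total / N):
  Case, Exposed: 43×26/94 = 11.8936
  Case, Unexposed: 43×68/94 = 31.1064
  Control, Exposed: 51×26/94 = 14.1064
  Control, Unexposed: 51×68/94 = 36.8936
Contributions (O − E)²/E:
  (17 − 11.8936)²/11.8936 = 2.1924
  (26 − 31.1064)²/31.1064 = 0.8383
  (9 − 14.1064)²/14.1064 = 1.8485
  (42 − 36.8936)²/36.8936 = 0.7068
χ² = 2.1924 + 0.8383 + 1.8485 + 0.7068 = 5.586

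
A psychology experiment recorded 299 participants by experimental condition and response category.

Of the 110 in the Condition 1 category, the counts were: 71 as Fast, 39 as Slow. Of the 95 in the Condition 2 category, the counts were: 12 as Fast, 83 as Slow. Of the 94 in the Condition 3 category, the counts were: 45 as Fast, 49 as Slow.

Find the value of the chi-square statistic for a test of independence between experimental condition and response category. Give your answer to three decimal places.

57.549

Row totals: 110, 95, 94. Column totals: 128, 171. Grand total N = 299.
Expected counts (row total × column total / N):
  Condition 1, Fast: 110×128/299 = 47.0903
  Condition 1, Slow: 110×171/299 = 62.9097
  Condition 2, Fast: 95×128/299 = 40.6689
  Condition 2, Slow: 95×171/299 = 54.3311
  Condition 3, Fast: 94×128/299 = 40.2408
  Condition 3, Slow: 94×171/299 = 53.7592
Contributions (O − E)²/E:
  (71 − 47.0903)²/47.0903 = 12.1399
  (39 − 62.9097)²/62.9097 = 9.0872
  (12 − 40.6689)²/40.6689 = 20.2097
  (83 − 54.3311)²/54.3311 = 15.1277
  (45 − 40.2408)²/40.2408 = 0.5629
  (49 − 53.7592)²/53.7592 = 0.4213
χ² = 12.1399 + 9.0872 + 20.2097 + 15.1277 + 0.5629 + 0.4213 = 57.549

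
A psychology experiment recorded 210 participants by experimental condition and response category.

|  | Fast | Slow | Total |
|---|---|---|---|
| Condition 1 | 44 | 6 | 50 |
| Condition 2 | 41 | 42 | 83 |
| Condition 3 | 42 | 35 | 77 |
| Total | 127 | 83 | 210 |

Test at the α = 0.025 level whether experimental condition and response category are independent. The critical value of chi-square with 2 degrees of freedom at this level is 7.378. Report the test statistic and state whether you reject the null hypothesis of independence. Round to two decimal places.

Grand total N = 210.
Expected counts (row total × column total / N):
  Condition 1, Fast: 50×127/210 = 30.238
  Condition 1, Slow: 50×83/210 = 19.762
  Condition 2, Fast: 83×127/210 = 50.195
  Condition 2, Slow: 83×83/210 = 32.805
  Condition 3, Fast: 77×127/210 = 46.567
  Condition 3, Slow: 77×83/210 = 30.433
Contributions (O − E)²/E:
  (44 − 30.238)²/30.238 = 6.2634
  (6 − 19.762)²/19.762 = 9.5837
  (41 − 50.195)²/50.195 = 1.6844
  (42 − 32.805)²/32.805 = 2.5773
  (42 − 46.567)²/46.567 = 0.4479
  (35 − 30.433)²/30.433 = 0.6854
χ² = 6.2634 + 9.5837 + 1.6844 + 2.5773 + 0.4479 + 0.6854 = 21.24
df = (3−1)(2−1) = 2. Since 21.24 > 7.378, reject the null hypothesis of independence at α = 0.025.

21.24; reject H₀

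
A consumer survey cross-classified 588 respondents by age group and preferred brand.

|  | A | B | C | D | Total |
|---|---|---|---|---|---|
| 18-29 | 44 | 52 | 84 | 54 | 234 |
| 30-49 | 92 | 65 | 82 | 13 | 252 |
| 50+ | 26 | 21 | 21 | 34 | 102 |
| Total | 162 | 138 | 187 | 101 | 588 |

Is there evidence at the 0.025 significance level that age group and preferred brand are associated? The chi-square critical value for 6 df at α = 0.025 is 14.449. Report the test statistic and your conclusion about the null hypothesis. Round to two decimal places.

Grand total N = 588.
Expected counts (row total × column total / N):
  18-29, A: 234×162/588 = 64.469
  18-29, B: 234×138/588 = 54.918
  18-29, C: 234×187/588 = 74.418
  18-29, D: 234×101/588 = 40.194
  30-49, A: 252×162/588 = 69.429
  30-49, B: 252×138/588 = 59.143
  30-49, C: 252×187/588 = 80.143
  30-49, D: 252×101/588 = 43.286
  50+, A: 102×162/588 = 28.102
  50+, B: 102×138/588 = 23.939
  50+, C: 102×187/588 = 32.439
  50+, D: 102×101/588 = 17.520
Contributions (O − E)²/E:
  (44 − 64.469)²/64.469 = 6.4989
  (52 − 54.918)²/54.918 = 0.1550
  (84 − 74.418)²/74.418 = 1.2338
  (54 − 40.194)²/40.194 = 4.7421
  (92 − 69.429)²/69.429 = 7.3377
  (65 − 59.143)²/59.143 = 0.5800
  (82 − 80.143)²/80.143 = 0.0430
  (13 − 43.286)²/43.286 = 21.1903
  (26 − 28.102)²/28.102 = 0.1572
  (21 − 23.939)²/23.939 = 0.3608
  (21 − 32.439)²/32.439 = 4.0337
  (34 − 17.520)²/17.520 = 15.5017
χ² = 6.4989 + 0.1550 + 1.2338 + 4.7421 + 7.3377 + 0.5800 + 0.0430 + 21.1903 + 0.1572 + 0.3608 + 4.0337 + 15.5017 = 61.83
df = (3−1)(4−1) = 6. Since 61.83 > 14.449, reject the null hypothesis of independence at α = 0.025.

61.83; reject H₀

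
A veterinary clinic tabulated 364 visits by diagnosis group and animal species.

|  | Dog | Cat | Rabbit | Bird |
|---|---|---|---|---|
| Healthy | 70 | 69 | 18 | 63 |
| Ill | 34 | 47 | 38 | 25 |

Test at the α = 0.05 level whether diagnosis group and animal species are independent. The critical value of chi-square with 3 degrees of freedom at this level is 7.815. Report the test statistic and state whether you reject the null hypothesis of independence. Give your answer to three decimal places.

Row totals: 220, 144. Column totals: 104, 116, 56, 88. Grand total N = 364.
Expected counts (row total × column total / N):
  Healthy, Dog: 220×104/364 = 62.8571
  Healthy, Cat: 220×116/364 = 70.1099
  Healthy, Rabbit: 220×56/364 = 33.8462
  Healthy, Bird: 220×88/364 = 53.1868
  Ill, Dog: 144×104/364 = 41.1429
  Ill, Cat: 144×116/364 = 45.8901
  Ill, Rabbit: 144×56/364 = 22.1538
  Ill, Bird: 144×88/364 = 34.8132
Contributions (O − E)²/E:
  (70 − 62.8571)²/62.8571 = 0.8117
  (69 − 70.1099)²/70.1099 = 0.0176
  (18 − 33.8462)²/33.8462 = 7.4189
  (63 − 53.1868)²/53.1868 = 1.8106
  (34 − 41.1429)²/41.1429 = 1.2401
  (47 − 45.8901)²/45.8901 = 0.0268
  (38 − 22.1538)²/22.1538 = 11.3345
  (25 − 34.8132)²/34.8132 = 2.7662
χ² = 0.8117 + 0.0176 + 7.4189 + 1.8106 + 1.2401 + 0.0268 + 11.3345 + 2.7662 = 25.426
df = (2−1)(4−1) = 3. Since 25.426 > 7.815, reject the null hypothesis of independence at α = 0.05.

25.426; reject H₀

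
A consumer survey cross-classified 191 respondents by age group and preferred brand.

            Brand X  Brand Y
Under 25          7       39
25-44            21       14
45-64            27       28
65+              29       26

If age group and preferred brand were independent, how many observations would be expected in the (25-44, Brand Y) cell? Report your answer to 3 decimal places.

Row total (25-44) = 35; column total (Brand Y) = 107; grand total N = 191.
Expected count = (row total × column total) / N = 35 × 107 / 191 = 19.607.

19.607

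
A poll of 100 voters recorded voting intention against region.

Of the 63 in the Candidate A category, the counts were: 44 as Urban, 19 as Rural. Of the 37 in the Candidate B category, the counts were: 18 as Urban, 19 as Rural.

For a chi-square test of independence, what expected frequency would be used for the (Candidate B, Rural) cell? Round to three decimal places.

14.060

Row total (Candidate B) = 37; column total (Rural) = 38; grand total N = 100.
Expected count = (row total × column total) / N = 37 × 38 / 100 = 14.060.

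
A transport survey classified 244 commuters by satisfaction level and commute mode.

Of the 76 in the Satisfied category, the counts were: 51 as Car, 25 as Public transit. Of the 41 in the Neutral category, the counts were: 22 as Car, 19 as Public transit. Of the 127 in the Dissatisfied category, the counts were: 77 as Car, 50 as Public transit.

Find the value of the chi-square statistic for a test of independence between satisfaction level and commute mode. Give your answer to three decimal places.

Row totals: 76, 41, 127. Column totals: 150, 94. Grand total N = 244.
Expected counts (row total × column total / N):
  Satisfied, Car: 76×150/244 = 46.7213
  Satisfied, Public transit: 76×94/244 = 29.2787
  Neutral, Car: 41×150/244 = 25.2049
  Neutral, Public transit: 41×94/244 = 15.7951
  Dissatisfied, Car: 127×150/244 = 78.0738
  Dissatisfied, Public transit: 127×94/244 = 48.9262
Contributions (O − E)²/E:
  (51 − 46.7213)²/46.7213 = 0.3918
  (25 − 29.2787)²/29.2787 = 0.6253
  (22 − 25.2049)²/25.2049 = 0.4075
  (19 − 15.7951)²/15.7951 = 0.6503
  (77 − 78.0738)²/78.0738 = 0.0148
  (50 − 48.9262)²/48.9262 = 0.0236
χ² = 0.3918 + 0.6253 + 0.4075 + 0.6503 + 0.0148 + 0.0236 = 2.113

2.113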